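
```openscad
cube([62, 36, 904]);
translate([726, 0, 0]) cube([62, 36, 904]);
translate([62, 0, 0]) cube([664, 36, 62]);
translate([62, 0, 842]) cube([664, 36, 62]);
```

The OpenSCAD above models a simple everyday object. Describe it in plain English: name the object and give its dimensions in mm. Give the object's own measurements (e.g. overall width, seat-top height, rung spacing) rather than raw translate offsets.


A rectangular picture frame lying in the x–z plane (depth along y). The opening is 664 mm wide (x) by 780 mm tall (z), surrounded by a border 62 mm wide on all four sides. The frame is 36 mm deep and is made of two full-height vertical stiles with two horizontal rails fitted between them.


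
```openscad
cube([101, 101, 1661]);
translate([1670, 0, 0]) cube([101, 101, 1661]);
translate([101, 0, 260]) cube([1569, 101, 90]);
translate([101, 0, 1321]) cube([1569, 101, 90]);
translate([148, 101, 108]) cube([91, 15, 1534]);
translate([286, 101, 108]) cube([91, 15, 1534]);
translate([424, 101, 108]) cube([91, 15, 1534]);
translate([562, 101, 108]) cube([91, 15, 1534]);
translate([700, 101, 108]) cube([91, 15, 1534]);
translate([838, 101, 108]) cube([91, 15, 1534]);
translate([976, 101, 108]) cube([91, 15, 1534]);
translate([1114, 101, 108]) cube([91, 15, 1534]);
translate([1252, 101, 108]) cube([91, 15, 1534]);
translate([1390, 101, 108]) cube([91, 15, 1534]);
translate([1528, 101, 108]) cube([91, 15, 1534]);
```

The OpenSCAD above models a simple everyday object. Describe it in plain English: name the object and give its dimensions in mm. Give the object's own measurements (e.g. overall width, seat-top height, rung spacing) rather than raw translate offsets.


A fence section. Two 101×101 mm posts, 1661 mm tall, stand on the floor with a clear span of 1569 mm between their inner faces. Two horizontal rails of 101×90 mm section span the gap between the posts with their undersides at z = 260 mm and z = 1321 mm, flush with the posts' −y face. 11 pickets, each 91 mm wide, 15 mm thick and 1534 mm tall, are fixed to the +y face of the rails with their bottoms at z = 108 mm, spaced across the span with a 47 mm gap after the −x post and between neighbouring pickets, with 51 mm left before the +x post.


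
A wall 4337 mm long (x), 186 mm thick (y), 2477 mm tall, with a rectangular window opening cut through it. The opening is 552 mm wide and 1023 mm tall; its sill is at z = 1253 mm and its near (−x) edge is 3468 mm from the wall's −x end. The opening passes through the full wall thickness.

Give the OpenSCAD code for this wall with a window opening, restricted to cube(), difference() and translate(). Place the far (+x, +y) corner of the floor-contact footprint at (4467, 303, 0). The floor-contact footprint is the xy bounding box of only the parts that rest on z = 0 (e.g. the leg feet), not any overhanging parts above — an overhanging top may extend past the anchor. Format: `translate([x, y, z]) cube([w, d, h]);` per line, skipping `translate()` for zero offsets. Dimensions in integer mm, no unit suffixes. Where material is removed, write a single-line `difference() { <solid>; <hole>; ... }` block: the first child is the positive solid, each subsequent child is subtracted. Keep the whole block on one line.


difference() { translate([130, 117, 0]) cube([4337, 186, 2477]); translate([3598, 117, 1253]) cube([552, 186, 1023]); }


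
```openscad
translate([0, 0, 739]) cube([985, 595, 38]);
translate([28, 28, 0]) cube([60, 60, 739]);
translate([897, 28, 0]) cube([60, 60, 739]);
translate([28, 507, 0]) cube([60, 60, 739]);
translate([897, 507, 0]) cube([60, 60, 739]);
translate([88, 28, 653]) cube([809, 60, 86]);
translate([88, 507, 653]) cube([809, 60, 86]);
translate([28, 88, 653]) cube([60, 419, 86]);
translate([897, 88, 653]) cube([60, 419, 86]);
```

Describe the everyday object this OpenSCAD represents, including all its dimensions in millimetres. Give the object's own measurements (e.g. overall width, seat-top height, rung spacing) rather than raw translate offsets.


A table: top 985 mm (x) × 595 mm (y), 38 mm thick, upper face at z = 777 mm, on four 60×60 mm square legs, each inset 28 mm from the nearest pair of top edges from z = 0 to the bottom of the top. Four apron rails, 60 mm thick and 86 mm tall, run between adjacent legs with their top edges flush with the underside of the top and their outer faces flush with the legs' outer faces.


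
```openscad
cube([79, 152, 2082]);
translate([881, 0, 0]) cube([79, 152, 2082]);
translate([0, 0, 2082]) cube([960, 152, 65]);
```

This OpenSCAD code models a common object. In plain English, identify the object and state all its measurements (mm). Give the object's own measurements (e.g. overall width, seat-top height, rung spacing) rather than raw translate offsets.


A door frame. The clear opening is 802 mm wide and 2082 mm high. Two 79 mm wide jambs, 152 mm deep, stand either side of the opening from the floor to the top of the opening. A 65 mm thick head sits across the top of both jambs, spanning the full outside width of the frame.


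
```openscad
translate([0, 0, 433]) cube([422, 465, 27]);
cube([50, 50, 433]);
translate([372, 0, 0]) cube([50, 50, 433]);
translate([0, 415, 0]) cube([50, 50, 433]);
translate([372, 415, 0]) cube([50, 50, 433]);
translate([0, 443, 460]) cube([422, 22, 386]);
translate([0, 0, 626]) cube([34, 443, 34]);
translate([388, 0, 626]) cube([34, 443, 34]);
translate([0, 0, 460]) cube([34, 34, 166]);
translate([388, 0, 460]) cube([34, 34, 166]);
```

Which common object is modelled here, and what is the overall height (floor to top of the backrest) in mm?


A chair. The overall height is 846 mm.

A slab on four corner posts with a tall panel at the back — a chair. The seat slab sits at z = 433 with thickness 27, and the 386 mm backrest starts at the seat top, so the overall height is 433 + 27 + 386 = 846 mm.


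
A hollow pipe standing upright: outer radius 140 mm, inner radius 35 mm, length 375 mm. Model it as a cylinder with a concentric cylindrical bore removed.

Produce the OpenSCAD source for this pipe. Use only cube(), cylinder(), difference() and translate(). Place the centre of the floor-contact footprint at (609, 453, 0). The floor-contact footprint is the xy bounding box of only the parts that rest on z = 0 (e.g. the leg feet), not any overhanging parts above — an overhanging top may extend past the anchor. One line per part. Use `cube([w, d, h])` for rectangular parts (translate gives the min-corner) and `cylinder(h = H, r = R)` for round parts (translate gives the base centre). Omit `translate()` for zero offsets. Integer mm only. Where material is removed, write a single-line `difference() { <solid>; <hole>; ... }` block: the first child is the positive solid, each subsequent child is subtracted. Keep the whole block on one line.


difference() { translate([609, 453, 0]) cylinder(h = 375, r = 140); translate([609, 453, 0]) cylinder(h = 375, r = 35); }


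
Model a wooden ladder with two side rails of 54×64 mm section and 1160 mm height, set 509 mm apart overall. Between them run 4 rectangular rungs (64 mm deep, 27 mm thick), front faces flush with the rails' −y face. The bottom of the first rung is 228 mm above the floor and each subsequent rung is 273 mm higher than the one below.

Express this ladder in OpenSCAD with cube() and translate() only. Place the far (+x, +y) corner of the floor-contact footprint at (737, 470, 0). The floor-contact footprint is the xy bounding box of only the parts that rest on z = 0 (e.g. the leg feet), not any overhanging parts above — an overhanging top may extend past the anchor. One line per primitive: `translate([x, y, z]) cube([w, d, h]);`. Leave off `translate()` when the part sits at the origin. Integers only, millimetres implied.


// rung span = 509 - 2*54 = 401
// rung[k] z = 228 + k*273
translate([228, 406, 0]) cube([54, 64, 1160]);
translate([683, 406, 0]) cube([54, 64, 1160]);
translate([282, 406, 228]) cube([401, 64, 27]);
translate([282, 406, 501]) cube([401, 64, 27]);
translate([282, 406, 774]) cube([401, 64, 27]);
translate([282, 406, 1047]) cube([401, 64, 27]);


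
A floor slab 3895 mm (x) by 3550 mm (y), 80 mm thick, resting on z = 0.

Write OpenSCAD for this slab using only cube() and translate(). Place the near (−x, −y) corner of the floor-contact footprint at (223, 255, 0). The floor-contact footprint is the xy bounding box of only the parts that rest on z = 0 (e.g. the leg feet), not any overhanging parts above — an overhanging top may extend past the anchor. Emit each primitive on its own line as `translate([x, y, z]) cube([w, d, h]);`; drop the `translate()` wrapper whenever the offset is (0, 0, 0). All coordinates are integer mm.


translate([223, 255, 0]) cube([3895, 3550, 80]);


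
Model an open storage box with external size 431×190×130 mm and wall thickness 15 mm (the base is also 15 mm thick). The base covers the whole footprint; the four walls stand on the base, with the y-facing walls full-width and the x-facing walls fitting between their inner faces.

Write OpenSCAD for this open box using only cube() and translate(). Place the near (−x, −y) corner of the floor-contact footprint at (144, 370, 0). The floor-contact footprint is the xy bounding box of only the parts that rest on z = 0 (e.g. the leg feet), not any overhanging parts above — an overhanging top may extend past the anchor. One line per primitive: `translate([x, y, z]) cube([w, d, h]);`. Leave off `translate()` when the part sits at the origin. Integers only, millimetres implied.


translate([144, 370, 0]) cube([431, 190, 15]);
translate([144, 370, 15]) cube([431, 15, 115]);
translate([144, 545, 15]) cube([431, 15, 115]);
translate([144, 385, 15]) cube([15, 160, 115]);
translate([560, 385, 15]) cube([15, 160, 115]);


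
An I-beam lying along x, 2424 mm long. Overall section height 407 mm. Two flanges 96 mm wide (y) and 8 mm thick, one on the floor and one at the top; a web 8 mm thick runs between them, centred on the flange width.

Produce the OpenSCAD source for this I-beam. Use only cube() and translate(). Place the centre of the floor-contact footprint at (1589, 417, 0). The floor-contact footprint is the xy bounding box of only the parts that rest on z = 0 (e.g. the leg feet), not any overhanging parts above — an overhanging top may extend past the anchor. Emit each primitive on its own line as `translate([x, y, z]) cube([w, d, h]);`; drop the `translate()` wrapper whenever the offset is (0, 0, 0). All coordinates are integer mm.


translate([377, 369, 0]) cube([2424, 96, 8]);
translate([377, 413, 8]) cube([2424, 8, 391]);
translate([377, 369, 399]) cube([2424, 96, 8]);


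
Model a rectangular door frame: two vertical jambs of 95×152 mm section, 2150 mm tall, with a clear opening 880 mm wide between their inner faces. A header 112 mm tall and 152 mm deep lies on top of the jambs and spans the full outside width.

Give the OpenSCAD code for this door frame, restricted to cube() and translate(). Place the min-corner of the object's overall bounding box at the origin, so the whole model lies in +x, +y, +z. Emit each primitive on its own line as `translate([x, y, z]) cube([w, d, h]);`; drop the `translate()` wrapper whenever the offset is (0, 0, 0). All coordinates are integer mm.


cube([95, 152, 2150]);
translate([975, 0, 0]) cube([95, 152, 2150]);
translate([0, 0, 2150]) cube([1070, 152, 112]);


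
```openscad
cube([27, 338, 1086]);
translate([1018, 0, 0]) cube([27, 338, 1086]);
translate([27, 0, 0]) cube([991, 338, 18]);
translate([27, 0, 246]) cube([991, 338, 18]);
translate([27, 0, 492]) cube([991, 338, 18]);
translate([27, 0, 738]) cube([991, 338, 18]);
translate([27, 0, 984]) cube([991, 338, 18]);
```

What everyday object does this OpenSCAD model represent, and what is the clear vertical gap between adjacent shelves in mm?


A bookshelf. The clear shelf gap is 228 mm.

Two tall side panels with 5 horizontal boards between them — a bookshelf. The first two shelf undersides are at z = 0 and z = 246; with shelf thickness 18, the clear gap is 246 − 0 − 18 = 228 mm.


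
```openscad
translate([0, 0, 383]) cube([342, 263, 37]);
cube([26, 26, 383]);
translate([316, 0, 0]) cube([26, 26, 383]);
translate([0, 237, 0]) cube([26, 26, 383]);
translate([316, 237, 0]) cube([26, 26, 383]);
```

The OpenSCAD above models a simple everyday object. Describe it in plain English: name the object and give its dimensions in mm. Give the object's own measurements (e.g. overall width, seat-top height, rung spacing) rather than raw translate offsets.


A simple wooden stool: a rectangular seat 342 mm (x) by 263 mm (y), 37 mm thick, top face at z = 420 mm, on four square legs, each 26×26 mm in cross-section. The legs rest on z = 0, each flush with a corner of the seat.


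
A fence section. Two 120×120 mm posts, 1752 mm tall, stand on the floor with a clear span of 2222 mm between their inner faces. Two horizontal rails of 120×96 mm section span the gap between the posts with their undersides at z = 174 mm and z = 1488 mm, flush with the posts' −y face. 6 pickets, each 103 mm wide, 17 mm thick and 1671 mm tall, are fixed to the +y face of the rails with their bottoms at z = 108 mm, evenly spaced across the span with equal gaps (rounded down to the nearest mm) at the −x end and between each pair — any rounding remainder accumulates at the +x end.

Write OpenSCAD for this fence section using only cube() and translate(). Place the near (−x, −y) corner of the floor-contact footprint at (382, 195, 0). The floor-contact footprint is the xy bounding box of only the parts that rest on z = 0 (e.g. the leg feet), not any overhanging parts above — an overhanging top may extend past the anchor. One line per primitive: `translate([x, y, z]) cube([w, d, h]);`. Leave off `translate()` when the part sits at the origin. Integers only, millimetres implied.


translate([382, 195, 0]) cube([120, 120, 1752]);
translate([2724, 195, 0]) cube([120, 120, 1752]);
translate([502, 195, 174]) cube([2222, 120, 96]);
translate([502, 195, 1488]) cube([2222, 120, 96]);
translate([731, 315, 108]) cube([103, 17, 1671]);
translate([1063, 315, 108]) cube([103, 17, 1671]);
translate([1395, 315, 108]) cube([103, 17, 1671]);
translate([1727, 315, 108]) cube([103, 17, 1671]);
translate([2059, 315, 108]) cube([103, 17, 1671]);
translate([2391, 315, 108]) cube([103, 17, 1671]);


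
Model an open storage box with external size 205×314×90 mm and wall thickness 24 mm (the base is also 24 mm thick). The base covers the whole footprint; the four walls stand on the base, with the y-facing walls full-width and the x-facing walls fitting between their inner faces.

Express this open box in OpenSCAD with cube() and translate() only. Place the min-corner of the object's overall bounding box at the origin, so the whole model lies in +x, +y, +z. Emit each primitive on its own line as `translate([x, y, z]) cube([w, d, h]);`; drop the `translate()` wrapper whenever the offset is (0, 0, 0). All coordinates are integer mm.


cube([205, 314, 24]);
translate([0, 0, 24]) cube([205, 24, 66]);
translate([0, 290, 24]) cube([205, 24, 66]);
translate([0, 24, 24]) cube([24, 266, 66]);
translate([181, 24, 24]) cube([24, 266, 66]);


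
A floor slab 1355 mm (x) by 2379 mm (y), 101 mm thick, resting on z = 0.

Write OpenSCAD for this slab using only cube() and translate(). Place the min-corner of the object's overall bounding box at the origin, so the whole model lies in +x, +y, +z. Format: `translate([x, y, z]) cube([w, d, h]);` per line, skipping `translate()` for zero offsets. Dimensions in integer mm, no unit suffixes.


cube([1355, 2379, 101]);


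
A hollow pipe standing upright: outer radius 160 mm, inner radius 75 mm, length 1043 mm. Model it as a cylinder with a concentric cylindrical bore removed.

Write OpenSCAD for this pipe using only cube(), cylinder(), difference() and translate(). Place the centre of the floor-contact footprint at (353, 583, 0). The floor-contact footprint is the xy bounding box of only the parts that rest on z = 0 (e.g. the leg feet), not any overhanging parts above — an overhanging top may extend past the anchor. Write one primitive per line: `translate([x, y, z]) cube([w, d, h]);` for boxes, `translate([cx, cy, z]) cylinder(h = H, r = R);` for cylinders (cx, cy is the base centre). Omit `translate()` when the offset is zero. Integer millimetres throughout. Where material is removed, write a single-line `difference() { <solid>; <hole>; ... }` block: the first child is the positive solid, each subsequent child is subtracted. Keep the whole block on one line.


difference() { translate([353, 583, 0]) cylinder(h = 1043, r = 160); translate([353, 583, 0]) cylinder(h = 1043, r = 75); }


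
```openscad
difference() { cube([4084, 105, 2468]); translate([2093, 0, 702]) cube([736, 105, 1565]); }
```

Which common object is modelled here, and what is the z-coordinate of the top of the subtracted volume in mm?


A wall with a window opening. The window head height is 2267 mm.

A wall with a rectangular opening subtracted — a window. Sill at z = 702, opening 1565 mm tall, so the head is at 702 + 1565 = 2267 mm.


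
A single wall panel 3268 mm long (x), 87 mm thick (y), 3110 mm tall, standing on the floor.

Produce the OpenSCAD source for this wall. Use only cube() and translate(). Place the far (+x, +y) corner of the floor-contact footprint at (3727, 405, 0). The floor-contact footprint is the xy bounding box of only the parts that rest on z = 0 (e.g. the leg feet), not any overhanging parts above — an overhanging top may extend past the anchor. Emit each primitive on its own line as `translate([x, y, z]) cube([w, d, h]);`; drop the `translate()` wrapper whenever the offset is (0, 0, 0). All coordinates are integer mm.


translate([459, 318, 0]) cube([3268, 87, 3110]);


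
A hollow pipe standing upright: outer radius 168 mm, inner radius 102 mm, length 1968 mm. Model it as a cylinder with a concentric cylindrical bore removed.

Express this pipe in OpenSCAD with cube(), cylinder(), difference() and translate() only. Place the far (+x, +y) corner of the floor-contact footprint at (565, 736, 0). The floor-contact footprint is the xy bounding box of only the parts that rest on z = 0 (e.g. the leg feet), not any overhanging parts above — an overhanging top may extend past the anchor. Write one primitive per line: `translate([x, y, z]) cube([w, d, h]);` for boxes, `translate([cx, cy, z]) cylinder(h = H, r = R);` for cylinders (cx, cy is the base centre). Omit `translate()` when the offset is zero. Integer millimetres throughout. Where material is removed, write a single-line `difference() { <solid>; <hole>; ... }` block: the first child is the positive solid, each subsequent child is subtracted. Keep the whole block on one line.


difference() { translate([397, 568, 0]) cylinder(h = 1968, r = 168); translate([397, 568, 0]) cylinder(h = 1968, r = 102); }


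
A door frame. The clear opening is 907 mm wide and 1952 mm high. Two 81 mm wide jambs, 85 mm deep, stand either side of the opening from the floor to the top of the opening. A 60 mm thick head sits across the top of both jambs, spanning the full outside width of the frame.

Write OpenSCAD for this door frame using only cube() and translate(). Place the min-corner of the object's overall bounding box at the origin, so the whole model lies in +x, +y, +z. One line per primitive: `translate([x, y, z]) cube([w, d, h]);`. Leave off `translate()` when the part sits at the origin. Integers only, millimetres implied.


cube([81, 85, 1952]);
translate([988, 0, 0]) cube([81, 85, 1952]);
translate([0, 0, 1952]) cube([1069, 85, 60]);


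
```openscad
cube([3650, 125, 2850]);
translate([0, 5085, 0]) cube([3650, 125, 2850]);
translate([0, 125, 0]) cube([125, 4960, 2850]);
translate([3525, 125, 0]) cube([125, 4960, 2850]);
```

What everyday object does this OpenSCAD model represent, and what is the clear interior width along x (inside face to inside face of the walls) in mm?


A house (or room) frame. The interior width is 3400 mm.

Four 2850 mm walls enclosing a rectangle with no floor or roof — a room or house frame. Outside width is 3650 mm and wall thickness is 125 mm, so the interior width is 3650 − 2 × 125 = 3400 mm.


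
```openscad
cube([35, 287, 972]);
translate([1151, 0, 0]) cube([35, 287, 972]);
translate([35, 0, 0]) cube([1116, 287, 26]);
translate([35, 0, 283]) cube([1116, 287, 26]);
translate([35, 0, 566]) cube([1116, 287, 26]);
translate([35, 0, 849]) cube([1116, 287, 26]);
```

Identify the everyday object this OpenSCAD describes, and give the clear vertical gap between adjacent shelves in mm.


A bookshelf. The clear shelf gap is 257 mm.

Two tall side panels with 4 horizontal boards between them — a bookshelf. The first two shelf undersides are at z = 0 and z = 283; with shelf thickness 26, the clear gap is 283 − 0 − 26 = 257 mm.


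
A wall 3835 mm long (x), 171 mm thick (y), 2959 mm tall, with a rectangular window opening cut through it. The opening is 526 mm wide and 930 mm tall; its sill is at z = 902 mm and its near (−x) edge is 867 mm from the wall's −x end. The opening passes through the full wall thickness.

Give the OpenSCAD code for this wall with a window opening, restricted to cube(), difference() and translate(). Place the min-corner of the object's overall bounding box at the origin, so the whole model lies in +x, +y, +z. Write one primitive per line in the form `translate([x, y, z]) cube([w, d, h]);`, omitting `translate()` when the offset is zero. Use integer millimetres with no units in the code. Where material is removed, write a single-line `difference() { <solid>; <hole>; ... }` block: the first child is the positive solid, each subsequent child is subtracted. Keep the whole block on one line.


difference() { cube([3835, 171, 2959]); translate([867, 0, 902]) cube([526, 171, 930]); }


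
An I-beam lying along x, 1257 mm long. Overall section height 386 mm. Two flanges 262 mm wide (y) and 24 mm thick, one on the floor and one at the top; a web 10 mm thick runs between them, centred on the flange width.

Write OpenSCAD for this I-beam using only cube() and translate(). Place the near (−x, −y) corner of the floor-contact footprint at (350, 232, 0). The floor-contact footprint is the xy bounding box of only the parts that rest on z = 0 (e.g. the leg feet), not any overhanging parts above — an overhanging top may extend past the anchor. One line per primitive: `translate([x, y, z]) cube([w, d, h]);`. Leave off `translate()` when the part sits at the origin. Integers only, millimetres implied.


translate([350, 232, 0]) cube([1257, 262, 24]);
translate([350, 358, 24]) cube([1257, 10, 338]);
translate([350, 232, 362]) cube([1257, 262, 24]);


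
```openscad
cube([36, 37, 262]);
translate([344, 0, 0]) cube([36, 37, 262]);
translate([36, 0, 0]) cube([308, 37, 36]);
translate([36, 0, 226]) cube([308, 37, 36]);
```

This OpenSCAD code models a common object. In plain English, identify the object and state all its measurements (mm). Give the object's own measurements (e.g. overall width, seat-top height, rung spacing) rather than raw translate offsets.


A rectangular picture frame lying in the x–z plane (depth along y). The opening is 308 mm wide (x) by 190 mm tall (z), surrounded by a border 36 mm wide on all four sides. The frame is 37 mm deep and is made of two full-height vertical stiles with two horizontal rails fitted between them.


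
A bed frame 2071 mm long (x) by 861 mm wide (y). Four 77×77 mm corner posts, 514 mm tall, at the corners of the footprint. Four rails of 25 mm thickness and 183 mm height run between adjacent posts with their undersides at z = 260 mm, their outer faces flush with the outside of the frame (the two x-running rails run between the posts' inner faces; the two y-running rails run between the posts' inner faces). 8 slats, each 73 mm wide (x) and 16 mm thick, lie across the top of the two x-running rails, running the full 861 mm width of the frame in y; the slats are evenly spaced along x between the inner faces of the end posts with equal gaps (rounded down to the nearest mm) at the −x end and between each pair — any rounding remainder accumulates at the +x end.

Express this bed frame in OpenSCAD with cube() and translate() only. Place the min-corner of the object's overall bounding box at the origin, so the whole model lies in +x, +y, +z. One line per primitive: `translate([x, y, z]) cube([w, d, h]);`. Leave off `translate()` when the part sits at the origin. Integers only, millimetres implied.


cube([77, 77, 514]);
translate([0, 784, 0]) cube([77, 77, 514]);
translate([1994, 0, 0]) cube([77, 77, 514]);
translate([1994, 784, 0]) cube([77, 77, 514]);
translate([77, 0, 260]) cube([1917, 25, 183]);
translate([77, 836, 260]) cube([1917, 25, 183]);
translate([0, 77, 260]) cube([25, 707, 183]);
translate([2046, 77, 260]) cube([25, 707, 183]);
translate([225, 0, 443]) cube([73, 861, 16]);
translate([446, 0, 443]) cube([73, 861, 16]);
translate([667, 0, 443]) cube([73, 861, 16]);
translate([888, 0, 443]) cube([73, 861, 16]);
translate([1109, 0, 443]) cube([73, 861, 16]);
translate([1330, 0, 443]) cube([73, 861, 16]);
translate([1551, 0, 443]) cube([73, 861, 16]);
translate([1772, 0, 443]) cube([73, 861, 16]);


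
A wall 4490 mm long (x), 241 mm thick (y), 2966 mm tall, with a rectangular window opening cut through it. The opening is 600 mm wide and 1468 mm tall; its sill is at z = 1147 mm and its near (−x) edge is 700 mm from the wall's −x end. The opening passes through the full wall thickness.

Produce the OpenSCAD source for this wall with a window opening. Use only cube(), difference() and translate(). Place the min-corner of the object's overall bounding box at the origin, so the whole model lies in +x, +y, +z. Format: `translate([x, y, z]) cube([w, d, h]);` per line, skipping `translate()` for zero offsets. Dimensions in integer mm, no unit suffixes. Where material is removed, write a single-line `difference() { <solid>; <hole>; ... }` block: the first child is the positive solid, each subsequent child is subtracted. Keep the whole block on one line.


difference() { cube([4490, 241, 2966]); translate([700, 0, 1147]) cube([600, 241, 1468]); }


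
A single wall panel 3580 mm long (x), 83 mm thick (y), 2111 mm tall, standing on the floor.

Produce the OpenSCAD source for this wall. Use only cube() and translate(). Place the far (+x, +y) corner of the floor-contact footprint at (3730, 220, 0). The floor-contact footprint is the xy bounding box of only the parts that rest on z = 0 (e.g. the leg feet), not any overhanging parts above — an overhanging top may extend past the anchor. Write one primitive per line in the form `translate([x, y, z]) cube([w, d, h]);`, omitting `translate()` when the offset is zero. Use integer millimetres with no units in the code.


translate([150, 137, 0]) cube([3580, 83, 2111]);


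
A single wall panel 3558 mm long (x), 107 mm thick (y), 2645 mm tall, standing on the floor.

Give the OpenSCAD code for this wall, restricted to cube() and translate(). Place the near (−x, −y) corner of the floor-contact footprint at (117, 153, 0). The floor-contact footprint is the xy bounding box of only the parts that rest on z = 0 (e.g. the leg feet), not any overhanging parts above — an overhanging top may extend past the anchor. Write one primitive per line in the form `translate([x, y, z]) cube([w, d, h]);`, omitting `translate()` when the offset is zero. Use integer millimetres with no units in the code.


translate([117, 153, 0]) cube([3558, 107, 2645]);


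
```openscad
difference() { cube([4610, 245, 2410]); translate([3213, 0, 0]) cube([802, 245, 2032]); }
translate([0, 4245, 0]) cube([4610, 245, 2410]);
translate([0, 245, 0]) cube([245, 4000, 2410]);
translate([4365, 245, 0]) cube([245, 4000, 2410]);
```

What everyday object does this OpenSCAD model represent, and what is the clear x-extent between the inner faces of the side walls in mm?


A single room. The interior width is 4120 mm.

Four walls enclosing a rectangle with a door in the front wall — a room. Outside width 4610 minus two 245 mm walls gives 4120 mm.


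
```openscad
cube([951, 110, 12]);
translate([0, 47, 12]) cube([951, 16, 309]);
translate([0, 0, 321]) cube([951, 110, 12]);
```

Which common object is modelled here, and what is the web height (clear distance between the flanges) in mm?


An I-beam. The web height is 309 mm.

Two wide flanges with a thin centred web — an I-beam. Overall 333 mm minus two 12 mm flanges gives a web of 333 − 2·12 = 309 mm.


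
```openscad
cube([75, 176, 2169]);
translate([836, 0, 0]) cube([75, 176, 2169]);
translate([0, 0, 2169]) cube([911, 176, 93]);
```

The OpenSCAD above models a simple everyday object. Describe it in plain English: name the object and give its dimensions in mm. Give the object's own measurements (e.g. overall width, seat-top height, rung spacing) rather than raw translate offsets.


A door frame. The clear opening is 761 mm wide and 2169 mm high. Two 75 mm wide jambs, 176 mm deep, stand either side of the opening from the floor to the top of the opening. A 93 mm thick head sits across the top of both jambs, spanning the full outside width of the frame.


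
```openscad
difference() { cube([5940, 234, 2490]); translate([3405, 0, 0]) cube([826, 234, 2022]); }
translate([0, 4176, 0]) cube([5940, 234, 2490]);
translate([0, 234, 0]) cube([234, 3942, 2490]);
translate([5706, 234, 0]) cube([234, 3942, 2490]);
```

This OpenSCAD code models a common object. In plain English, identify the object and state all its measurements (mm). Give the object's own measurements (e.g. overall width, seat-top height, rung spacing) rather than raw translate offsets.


A single room: four walls, each 2490 mm tall and 234 mm thick, enclosing an outside footprint 5940×4410 mm (x × y), no floor or roof. The front and back walls (−y and +y sides) run the full x-width; the side walls fit between their inner faces. A door opening 826 mm wide and 2022 mm tall is cut through the front wall from the floor up, its −x edge 3405 mm from the wall's −x end.


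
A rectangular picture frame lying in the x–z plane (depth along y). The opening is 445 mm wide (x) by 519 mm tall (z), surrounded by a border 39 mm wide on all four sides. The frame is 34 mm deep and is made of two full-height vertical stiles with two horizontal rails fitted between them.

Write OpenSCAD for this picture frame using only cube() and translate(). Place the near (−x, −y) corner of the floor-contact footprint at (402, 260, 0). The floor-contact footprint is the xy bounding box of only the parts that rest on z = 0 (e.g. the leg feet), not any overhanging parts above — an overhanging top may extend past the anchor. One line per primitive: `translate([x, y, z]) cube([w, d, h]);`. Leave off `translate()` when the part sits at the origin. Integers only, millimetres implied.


translate([402, 260, 0]) cube([39, 34, 597]);
translate([886, 260, 0]) cube([39, 34, 597]);
translate([441, 260, 0]) cube([445, 34, 39]);
translate([441, 260, 558]) cube([445, 34, 39]);


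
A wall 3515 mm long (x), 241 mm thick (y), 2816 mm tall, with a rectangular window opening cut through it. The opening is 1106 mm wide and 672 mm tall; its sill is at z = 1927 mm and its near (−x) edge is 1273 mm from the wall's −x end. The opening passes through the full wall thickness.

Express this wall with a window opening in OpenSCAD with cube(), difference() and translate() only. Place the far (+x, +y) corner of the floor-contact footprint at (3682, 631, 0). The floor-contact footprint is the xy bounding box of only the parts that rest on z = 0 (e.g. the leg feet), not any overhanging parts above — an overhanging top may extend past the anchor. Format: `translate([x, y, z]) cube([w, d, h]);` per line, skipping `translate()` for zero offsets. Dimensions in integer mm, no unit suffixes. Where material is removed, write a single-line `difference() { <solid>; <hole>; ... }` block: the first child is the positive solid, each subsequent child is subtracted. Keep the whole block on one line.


difference() { translate([167, 390, 0]) cube([3515, 241, 2816]); translate([1440, 390, 1927]) cube([1106, 241, 672]); }


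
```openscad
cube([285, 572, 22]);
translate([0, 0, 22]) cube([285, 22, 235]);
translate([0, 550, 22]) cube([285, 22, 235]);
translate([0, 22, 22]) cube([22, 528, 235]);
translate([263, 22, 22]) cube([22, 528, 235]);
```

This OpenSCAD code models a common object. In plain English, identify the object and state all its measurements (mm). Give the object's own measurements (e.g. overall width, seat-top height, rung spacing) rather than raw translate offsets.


An open-topped rectangular box: outside dimensions 285×572×257 mm, with a uniform wall and base thickness of 22 mm. The base is a full 285×572 slab on the floor; four walls sit on top of the base. The front and back walls (the −y and +y sides) span the full width; the two side walls fit between them.


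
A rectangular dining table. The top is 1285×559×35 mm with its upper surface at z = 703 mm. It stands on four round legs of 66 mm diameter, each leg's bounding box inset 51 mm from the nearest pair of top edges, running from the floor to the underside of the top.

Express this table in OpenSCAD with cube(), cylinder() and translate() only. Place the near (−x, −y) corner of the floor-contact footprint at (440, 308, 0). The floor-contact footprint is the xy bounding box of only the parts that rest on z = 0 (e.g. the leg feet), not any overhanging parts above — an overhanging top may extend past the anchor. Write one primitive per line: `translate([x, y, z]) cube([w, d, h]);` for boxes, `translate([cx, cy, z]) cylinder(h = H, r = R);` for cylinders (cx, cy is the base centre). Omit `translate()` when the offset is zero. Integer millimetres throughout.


translate([389, 257, 668]) cube([1285, 559, 35]);
translate([473, 341, 0]) cylinder(h = 668, r = 33);
translate([1590, 341, 0]) cylinder(h = 668, r = 33);
translate([473, 732, 0]) cylinder(h = 668, r = 33);
translate([1590, 732, 0]) cylinder(h = 668, r = 33);


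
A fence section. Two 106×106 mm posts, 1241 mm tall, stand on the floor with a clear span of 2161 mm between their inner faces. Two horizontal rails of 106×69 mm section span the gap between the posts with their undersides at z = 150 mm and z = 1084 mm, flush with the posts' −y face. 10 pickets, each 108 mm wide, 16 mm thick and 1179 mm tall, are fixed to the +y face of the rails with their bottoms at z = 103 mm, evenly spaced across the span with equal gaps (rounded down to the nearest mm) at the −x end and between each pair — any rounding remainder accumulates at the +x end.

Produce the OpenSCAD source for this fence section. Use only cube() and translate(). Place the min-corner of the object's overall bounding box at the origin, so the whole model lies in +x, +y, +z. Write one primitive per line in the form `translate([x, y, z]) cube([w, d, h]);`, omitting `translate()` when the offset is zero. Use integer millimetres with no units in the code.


cube([106, 106, 1241]);
translate([2267, 0, 0]) cube([106, 106, 1241]);
translate([106, 0, 150]) cube([2161, 106, 69]);
translate([106, 0, 1084]) cube([2161, 106, 69]);
translate([204, 106, 103]) cube([108, 16, 1179]);
translate([410, 106, 103]) cube([108, 16, 1179]);
translate([616, 106, 103]) cube([108, 16, 1179]);
translate([822, 106, 103]) cube([108, 16, 1179]);
translate([1028, 106, 103]) cube([108, 16, 1179]);
translate([1234, 106, 103]) cube([108, 16, 1179]);
translate([1440, 106, 103]) cube([108, 16, 1179]);
translate([1646, 106, 103]) cube([108, 16, 1179]);
translate([1852, 106, 103]) cube([108, 16, 1179]);
translate([2058, 106, 103]) cube([108, 16, 1179]);


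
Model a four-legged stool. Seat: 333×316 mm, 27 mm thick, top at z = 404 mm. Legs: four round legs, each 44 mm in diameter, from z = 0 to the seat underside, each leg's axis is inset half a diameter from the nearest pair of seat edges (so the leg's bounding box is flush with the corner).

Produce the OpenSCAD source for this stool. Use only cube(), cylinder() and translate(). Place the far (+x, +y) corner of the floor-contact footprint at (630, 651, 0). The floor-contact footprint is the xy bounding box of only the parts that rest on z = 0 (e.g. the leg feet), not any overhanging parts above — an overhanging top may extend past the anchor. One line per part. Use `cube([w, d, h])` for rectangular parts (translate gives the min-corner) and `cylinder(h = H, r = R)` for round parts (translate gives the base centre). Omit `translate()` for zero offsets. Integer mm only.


translate([297, 335, 377]) cube([333, 316, 27]);
translate([319, 357, 0]) cylinder(h = 377, r = 22);
translate([608, 357, 0]) cylinder(h = 377, r = 22);
translate([319, 629, 0]) cylinder(h = 377, r = 22);
translate([608, 629, 0]) cylinder(h = 377, r = 22);


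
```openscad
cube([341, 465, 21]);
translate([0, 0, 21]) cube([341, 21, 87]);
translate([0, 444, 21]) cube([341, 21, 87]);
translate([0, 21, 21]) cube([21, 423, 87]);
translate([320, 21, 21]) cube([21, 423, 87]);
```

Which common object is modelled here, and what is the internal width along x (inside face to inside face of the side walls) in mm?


An open box. The internal width is 299 mm.

A 341×465 base slab with four walls standing on it — an open box. The base is 341 mm wide and the walls are 21 mm thick, so the internal width is 341 − 2 × 21 = 299 mm.


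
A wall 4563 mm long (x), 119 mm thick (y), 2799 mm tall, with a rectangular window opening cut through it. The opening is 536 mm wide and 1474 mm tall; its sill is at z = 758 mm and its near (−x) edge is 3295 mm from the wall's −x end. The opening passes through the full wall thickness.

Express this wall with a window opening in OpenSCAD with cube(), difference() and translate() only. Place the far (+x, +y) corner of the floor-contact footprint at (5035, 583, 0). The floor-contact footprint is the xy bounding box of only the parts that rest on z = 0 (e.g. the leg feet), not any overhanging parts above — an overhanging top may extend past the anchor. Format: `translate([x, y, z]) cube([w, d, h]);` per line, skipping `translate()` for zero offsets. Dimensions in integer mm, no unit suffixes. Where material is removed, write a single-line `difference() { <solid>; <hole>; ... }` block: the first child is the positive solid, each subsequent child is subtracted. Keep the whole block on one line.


difference() { translate([472, 464, 0]) cube([4563, 119, 2799]); translate([3767, 464, 758]) cube([536, 119, 1474]); }


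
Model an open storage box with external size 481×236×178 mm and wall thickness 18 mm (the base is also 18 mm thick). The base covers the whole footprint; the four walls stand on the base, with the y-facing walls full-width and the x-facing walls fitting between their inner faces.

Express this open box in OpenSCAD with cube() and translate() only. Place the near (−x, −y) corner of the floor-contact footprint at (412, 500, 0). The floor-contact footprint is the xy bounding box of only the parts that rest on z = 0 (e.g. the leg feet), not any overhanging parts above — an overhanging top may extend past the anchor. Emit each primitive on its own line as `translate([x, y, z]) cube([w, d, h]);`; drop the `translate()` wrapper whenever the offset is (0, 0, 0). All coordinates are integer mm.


translate([412, 500, 0]) cube([481, 236, 18]);
translate([412, 500, 18]) cube([481, 18, 160]);
translate([412, 718, 18]) cube([481, 18, 160]);
translate([412, 518, 18]) cube([18, 200, 160]);
translate([875, 518, 18]) cube([18, 200, 160]);


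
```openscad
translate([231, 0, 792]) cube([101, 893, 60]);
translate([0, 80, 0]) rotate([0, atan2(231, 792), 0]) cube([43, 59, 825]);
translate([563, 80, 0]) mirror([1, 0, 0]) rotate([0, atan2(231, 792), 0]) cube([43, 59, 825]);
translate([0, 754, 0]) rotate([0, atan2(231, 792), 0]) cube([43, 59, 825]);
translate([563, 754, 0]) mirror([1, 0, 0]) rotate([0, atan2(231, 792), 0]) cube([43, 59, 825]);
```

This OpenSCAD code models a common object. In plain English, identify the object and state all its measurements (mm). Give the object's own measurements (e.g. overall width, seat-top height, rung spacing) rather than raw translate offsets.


A sawhorse. A 101×893×60 mm beam (x, y, z) sits on two A-frame leg pairs. Each pair is two raked legs of 43×59 mm section (59 mm along y) splaying symmetrically in x. Each leg rises 792 mm vertically over 231 mm of horizontal reach and is 825 mm long along its own axis. Every leg's outer bottom edge rests on the floor and its outer top edge meets a bottom edge of the beam — the left legs (tilting toward +x) meet the beam's −x bottom edge, the right legs (their mirror images, tilting toward −x) meet its +x bottom edge — so the leg tops tuck under the beam, the beam's underside is 792 mm above the floor, and the feet are 563 mm apart outside-to-outside with the beam centred between them. The two leg pairs are set in 80 mm from either end of the beam.
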